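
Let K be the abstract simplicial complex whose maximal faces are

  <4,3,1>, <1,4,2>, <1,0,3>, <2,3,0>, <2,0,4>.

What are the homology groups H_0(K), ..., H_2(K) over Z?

We work with the vertex ordering 0 < 1 < 2 < 3 < 4. The simplices of K, each written with vertices in increasing order, are:

  0-simplices (5): [0], [1], [2], [3], [4]
  1-simplices (10): [0,1], [0,2], [0,3], [0,4], [1,2], [1,3], [1,4], [2,3], [2,4], [3,4]
  2-simplices (5): [0,1,3], [0,2,3], [0,2,4], [1,2,4], [1,3,4]

Hence C_0 ≅ Z^5, C_1 ≅ Z^10, C_2 ≅ Z^5.

∂_1: C_1 → C_0 sends each edge [p,q] (with p < q) to q − p. For instance
  ∂[0,1] = [1] − [0].
The resulting 5×10 matrix has rank 4, and its Smith normal form has invariant factors (1,1,1,1).

∂_2: C_2 → C_1 sends each 2-simplex [p,q,r] to [q,r] − [p,r] + [p,q]. For instance
  ∂[1,3,4] = [3,4] − [1,4] + [1,3],
  ∂[0,2,3] = [2,3] − [0,3] + [0,2].
As a 10×5 matrix over Z this has rank 5, with invariant factors (1,1,1,1,1).

Now H_k = ker ∂_k / im ∂_{k+1}, so:

  H_0: rank C_0 − rank ∂_1 = 5 − 4 = 1, and the invariant factors of ∂_1 are all 1, so H_0 ≅ Z.
  H_1: rank ker ∂_1 − rank ∂_2 = (10 − 4) − 5 = 1, and the invariant factors of ∂_2 are all 1, so H_1 ≅ Z.
  H_2: rank ker ∂_2 − rank ∂_3 = (5 − 5) − 0 = 0, and there is no ∂_3, so H_2 ≅ 0.

H_0 ≅ Z,  H_1 ≅ Z,  H_2 = 0.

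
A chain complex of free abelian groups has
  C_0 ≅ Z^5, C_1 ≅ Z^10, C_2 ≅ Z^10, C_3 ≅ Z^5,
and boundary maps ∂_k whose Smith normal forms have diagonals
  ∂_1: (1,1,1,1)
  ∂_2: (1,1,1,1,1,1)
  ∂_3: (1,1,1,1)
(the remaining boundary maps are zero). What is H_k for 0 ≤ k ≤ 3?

H_0 ≅ Z,  H_1 = 0,  H_2 = 0,  H_3 ≅ Z.

H_0: b_0 = 5 − 0 − 4 = 1; torsion from ∂_1 factors > 1: none. So H_0 ≅ Z.
H_1: b_1 = 10 − 4 − 6 = 0; torsion from ∂_2 factors > 1: none. So H_1 ≅ 0.
H_2: b_2 = 10 − 6 − 4 = 0; torsion from ∂_3 factors > 1: none. So H_2 ≅ 0.
H_3: b_3 = 5 − 4 − 0 = 1; torsion from ∂_4 factors > 1: none. So H_3 ≅ Z.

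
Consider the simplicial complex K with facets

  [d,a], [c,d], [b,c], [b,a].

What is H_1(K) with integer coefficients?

Fix the vertex order a < b < c < d and write every simplex with vertices in increasing order. Then dim K = 1 and the simplices of K are:

  0-simplices (4): a, b, c, d
  1-simplices (4): ab, ad, bc, cd

so the chain groups are C_0 ≅ Z^4, C_1 ≅ Z^4.

Boundary ∂_1: C_1 → C_0 maps an edge to its endpoints' difference, ∂[p,q] = q − p.
This gives a 4×4 integer matrix of rank 3; reducing to Smith normal form yields diagonal entries (1,1,1).

Now H_k = ker ∂_k / im ∂_{k+1}, so:

  H_1: rank ker ∂_1 − rank ∂_2 = (4 − 3) − 0 = 1, and there is no ∂_2, so H_1 = Z.

(K is a triangulation of the circle S^1.)

H_1 = Z.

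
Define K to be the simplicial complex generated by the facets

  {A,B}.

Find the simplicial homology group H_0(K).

We work with the vertex ordering A < B. The simplices of K, each written with vertices in increasing order, are:

  0-simplices (2): A, B
  1-simplices (1): AB

Hence C_0 ≅ Z^2, C_1 ≅ Z^1.

∂_1: C_1 → C_0 maps an edge to its endpoints' difference, ∂[p,q] = q − p. For instance
  ∂AB = B − A.
The resulting 2×1 matrix has rank 1, and its Smith normal form has invariant factors (1).

Now H_k = ker ∂_k / im ∂_{k+1}, so:

  H_0: rank C_0 − rank ∂_1 = 2 − 1 = 1, and the invariant factors of ∂_1 are all 1, so H_0 ≅ Z.

(K is a triangulation of the 1-simplex.)

H_0 = Z.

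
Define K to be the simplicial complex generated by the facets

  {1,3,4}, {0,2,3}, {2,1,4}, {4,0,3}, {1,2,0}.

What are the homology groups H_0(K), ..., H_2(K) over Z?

K has 5 vertices, 10 edges, 5 triangles.
rank ∂_0 = 0, rank ∂_1 = 4 ⇒ b_0 = 5 − 0 − 4 = 1; all invariant factors of ∂_1 are 1 so no torsion. So H_0 ≅ Z.
rank ∂_1 = 4, rank ∂_2 = 5 ⇒ b_1 = 10 − 4 − 5 = 1; all invariant factors of ∂_2 are 1 so no torsion. So H_1 ≅ Z.
rank ∂_2 = 5, rank ∂_3 = 0 ⇒ b_2 = 5 − 5 − 0 = 0. So H_2 ≅ 0.

H_0 ≅ Z,  H_1 ≅ Z,  H_2 = 0.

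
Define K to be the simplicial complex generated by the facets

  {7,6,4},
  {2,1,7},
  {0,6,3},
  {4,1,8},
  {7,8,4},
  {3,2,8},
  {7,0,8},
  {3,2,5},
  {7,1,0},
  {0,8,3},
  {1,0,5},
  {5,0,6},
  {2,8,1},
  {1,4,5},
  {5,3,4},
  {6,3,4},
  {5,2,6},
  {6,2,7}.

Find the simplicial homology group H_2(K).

H_2 = 0.

Take the total order 0 < 1 < 2 < 3 < 4 < 5 < 6 < 7 < 8 on the vertex set. Then K (dimension 2) consists of the simplices:

  0-simplices (9): [0], [1], [2], [3], [4], [5], [6], [7], [8]
  1-simplices (27): (27 of them)
  2-simplices (18): [0,1,5], [0,1,7], [0,3,6], [0,3,8], [0,5,6], [0,7,8], [1,2,7], [1,2,8], [1,4,5], [1,4,8], [2,3,5], [2,3,8], [2,5,6], [2,6,7], [3,4,5], [3,4,6], [4,6,7], [4,7,8]

so the chain groups are C_0 ≅ Z^9, C_1 ≅ Z^27, C_2 ≅ Z^18.

Boundary ∂_1: C_1 → C_0 sends each edge [p,q] (with p < q) to q − p. For instance
  ∂[5,6] = [6] − [5].
This gives a 9×27 integer matrix of rank 8; reducing to Smith normal form yields diagonal entries (1,1,1,1,1,1,1,1).

∂_2: C_2 → C_1 acts by ∂[p,q,r] = [q,r] − [p,r] + [p,q]. For instance
  ∂[4,6,7] = [6,7] − [4,7] + [4,6],
  ∂[2,5,6] = [5,6] − [2,6] + [2,5].
As a 27×18 matrix over Z this has rank 18, with invariant factors (1,1,1,1,1,1,1,1,1,1,1,1,1,1,1,1,1,2).

Now H_k = ker ∂_k / im ∂_{k+1}, so:

  H_2: rank ker ∂_2 − rank ∂_3 = (18 − 18) − 0 = 0, and there is no ∂_3, so H_2 ≅ 0.

(K is a triangulation of the Klein bottle.)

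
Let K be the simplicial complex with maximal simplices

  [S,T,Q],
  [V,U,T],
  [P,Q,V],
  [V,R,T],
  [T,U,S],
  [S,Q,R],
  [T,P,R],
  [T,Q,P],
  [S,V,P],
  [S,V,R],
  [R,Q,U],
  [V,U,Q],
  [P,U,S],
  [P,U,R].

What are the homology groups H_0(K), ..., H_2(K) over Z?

H_0 ≅ Z,  H_1 ≅ Z^2,  H_2 ≅ Z.

K has 7 vertices, 21 edges, 14 triangles.
rank ∂_0 = 0, rank ∂_1 = 6 ⇒ b_0 = 7 − 0 − 6 = 1; all invariant factors of ∂_1 are 1 so no torsion. So H_0 ≅ Z.
rank ∂_1 = 6, rank ∂_2 = 13 ⇒ b_1 = 21 − 6 − 13 = 2; all invariant factors of ∂_2 are 1 so no torsion. So H_1 ≅ Z^2.
rank ∂_2 = 13, rank ∂_3 = 0 ⇒ b_2 = 14 − 13 − 0 = 1. So H_2 ≅ Z.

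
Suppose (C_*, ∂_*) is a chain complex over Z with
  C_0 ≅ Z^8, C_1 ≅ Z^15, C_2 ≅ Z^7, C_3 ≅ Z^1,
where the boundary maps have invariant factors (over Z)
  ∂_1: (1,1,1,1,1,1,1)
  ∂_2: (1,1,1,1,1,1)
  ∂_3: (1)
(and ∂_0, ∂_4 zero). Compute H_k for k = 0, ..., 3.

H_0: b_0 = 8 − 0 − 7 = 1; torsion from ∂_1 factors > 1: none. So H_0 ≅ Z.
H_1: b_1 = 15 − 7 − 6 = 2; torsion from ∂_2 factors > 1: none. So H_1 ≅ Z^2.
H_2: b_2 = 7 − 6 − 1 = 0; torsion from ∂_3 factors > 1: none. So H_2 ≅ 0.
H_3: b_3 = 1 − 1 − 0 = 0; torsion from ∂_4 factors > 1: none. So H_3 ≅ 0.

H_0 ≅ Z,  H_1 ≅ Z^2,  H_2 = 0,  H_3 = 0.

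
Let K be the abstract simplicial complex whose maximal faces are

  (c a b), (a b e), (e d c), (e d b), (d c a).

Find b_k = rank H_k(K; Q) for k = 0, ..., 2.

K has 5 vertices, 10 edges, 5 triangles.
rank ∂_0 = 0, rank ∂_1 = 4 ⇒ b_0 = 5 − 0 − 4 = 1; all invariant factors of ∂_1 are 1 so no torsion. So H_0 = Z.
rank ∂_1 = 4, rank ∂_2 = 5 ⇒ b_1 = 10 − 4 − 5 = 1; all invariant factors of ∂_2 are 1 so no torsion. So H_1 = Z.
rank ∂_2 = 5, rank ∂_3 = 0 ⇒ b_2 = 5 − 5 − 0 = 0. So H_2 = 0.

b_0 = 1, b_1 = 1, b_2 = 0.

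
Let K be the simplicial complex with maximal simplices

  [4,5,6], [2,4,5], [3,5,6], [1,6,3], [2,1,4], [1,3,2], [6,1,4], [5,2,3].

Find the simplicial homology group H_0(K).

H_0 ≅ Z.

Fix the vertex order 1 < 2 < 3 < 4 < 5 < 6 and write every simplex with vertices in increasing order. Then dim K = 2 and the simplices of K are:

  0-simplices (6): [1], [2], [3], [4], [5], [6]
  1-simplices (12): [1,2], [1,3], [1,4], [1,6], [2,3], [2,4], [2,5], [3,5], [3,6], [4,5], [4,6], [5,6]
  2-simplices (8): [1,2,3], [1,2,4], [1,3,6], [1,4,6], [2,3,5], [2,4,5], [3,5,6], [4,5,6]

Hence C_0 ≅ Z^6, C_1 ≅ Z^12, C_2 ≅ Z^8.

The boundary map ∂_1: C_1 → C_0 sends each edge [p,q] (with p < q) to q − p. For instance
  ∂[5,6] = [6] − [5].
The resulting 6×12 matrix has rank 5, and its Smith normal form has invariant factors (1,1,1,1,1).

∂_2: C_2 → C_1 maps a triangle to the signed sum of its edges. For instance
  ∂[1,3,6] = [3,6] − [1,6] + [1,3],
  ∂[3,5,6] = [5,6] − [3,6] + [3,5].
The 12×8 boundary matrix has rank 7 and Smith normal form diag(1,1,1,1,1,1,1).

Computing H_k = (kernel of ∂_k) / (image of ∂_{k+1}):

  H_0: rank C_0 − rank ∂_1 = 6 − 5 = 1, and the invariant factors of ∂_1 are all 1, so H_0 ≅ Z.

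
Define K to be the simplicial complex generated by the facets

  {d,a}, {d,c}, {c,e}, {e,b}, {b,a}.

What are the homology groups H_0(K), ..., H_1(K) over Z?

Fix the vertex order a < b < c < d < e and write every simplex with vertices in increasing order. Then dim K = 1 and the simplices of K are:

  0-simplices (5): a, b, c, d, e
  1-simplices (5): ab, ad, be, cd, ce

Hence C_0 ≅ Z^5, C_1 ≅ Z^5.

Boundary ∂_1: C_1 → C_0 sends each edge [p,q] (with p < q) to q − p. For instance
  ∂be = e − b.
As a 5×5 matrix over Z this has rank 4, with invariant factors (1,1,1,1).

From H_k ≅ ker(∂_k) / im(∂_{k+1}) we obtain:

  H_0: rank C_0 − rank ∂_1 = 5 − 4 = 1, and the invariant factors of ∂_1 are all 1, so H_0 ≅ Z.
  H_1: rank ker ∂_1 − rank ∂_2 = (5 − 4) − 0 = 1, and there is no ∂_2, so H_1 ≅ Z.

(K is a triangulation of the circle S^1.)

H_0 = Z,  H_1 = Z.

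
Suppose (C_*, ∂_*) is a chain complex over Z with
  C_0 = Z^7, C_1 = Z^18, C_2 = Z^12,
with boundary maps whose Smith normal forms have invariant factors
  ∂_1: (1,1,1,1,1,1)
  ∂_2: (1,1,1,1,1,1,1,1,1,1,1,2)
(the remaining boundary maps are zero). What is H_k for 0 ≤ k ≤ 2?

H_0: b_0 = 7 − 0 − 6 = 1; torsion from ∂_1 factors > 1: none. So H_0 ≅ Z.
H_1: b_1 = 18 − 6 − 12 = 0; torsion from ∂_2 factors > 1: [2]. So H_1 ≅ Z_2.
H_2: b_2 = 12 − 12 − 0 = 0; torsion from ∂_3 factors > 1: none. So H_2 ≅ 0.

H_0 ≅ Z,  H_1 ≅ Z_2,  H_2 = 0.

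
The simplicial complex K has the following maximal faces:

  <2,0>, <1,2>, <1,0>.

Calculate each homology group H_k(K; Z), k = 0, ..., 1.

H_0 ≅ Z,  H_1 ≅ Z.

We work with the vertex ordering 0 < 1 < 2. The simplices of K, each written with vertices in increasing order, are:

  0-simplices (3): [0], [1], [2]
  1-simplices (3): [0,1], [0,2], [1,2]

Hence C_0 ≅ Z^3, C_1 ≅ Z^3.

The boundary map ∂_1: C_1 → C_0 maps an edge to its endpoints' difference, ∂[p,q] = q − p.
The 3×3 boundary matrix has rank 2 and Smith normal form diag(1,1).

From H_k ≅ ker(∂_k) / im(∂_{k+1}) we obtain:

  H_0: rank C_0 − rank ∂_1 = 3 − 2 = 1, and the invariant factors of ∂_1 are all 1, so H_0 = Z.
  H_1: rank ker ∂_1 − rank ∂_2 = (3 − 2) − 0 = 1, and there is no ∂_2, so H_1 = Z.

(K is a triangulation of the circle S^1.)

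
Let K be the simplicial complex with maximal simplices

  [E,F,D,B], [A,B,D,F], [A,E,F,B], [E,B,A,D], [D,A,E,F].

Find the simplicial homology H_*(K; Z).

Order the vertices as A < B < D < E < F. Listing each simplex with vertices in this order, K has dimension 3 with simplices:

  0-simplices (5): A, B, D, E, F
  1-simplices (10): AB, AD, AE, AF, BD, BE, BF, DE, DF, EF
  2-simplices (10): ABD, ABE, ABF, ADE, ADF, AEF, BDE, BDF, BEF, DEF
  3-simplices (5): ABDE, ABDF, ABEF, ADEF, BDEF

giving chain groups C_0 ≅ Z^5, C_1 ≅ Z^10, C_2 ≅ Z^10, C_3 ≅ Z^5.

∂_1: C_1 → C_0 is given by ∂[p,q] = [q] − [p]. For instance
  ∂BD = D − B.
The 5×10 boundary matrix has rank 4 and Smith normal form diag(1,1,1,1).

∂_2: C_2 → C_1 acts by ∂[p,q,r] = [q,r] − [p,r] + [p,q]. For instance
  ∂DEF = EF − DF + DE,
  ∂BDF = DF − BF + BD.
The 10×10 boundary matrix has rank 6 and Smith normal form diag(1,1,1,1,1,1).

Boundary ∂_3: C_3 → C_2 sends each 3-simplex σ to the alternating sum Σ_i (−1)^i (σ with its i-th vertex removed). For instance
  ∂BDEF = DEF − BEF + BDF − BDE,
  ∂ABDE = BDE − ADE + ABE − ABD.
The 10×5 boundary matrix has rank 4 and Smith normal form diag(1,1,1,1).

Computing H_k = (kernel of ∂_k) / (image of ∂_{k+1}):

  H_0: rank C_0 − rank ∂_1 = 5 − 4 = 1, and the invariant factors of ∂_1 are all 1, so H_0 ≅ Z.
  H_1: rank ker ∂_1 − rank ∂_2 = (10 − 4) − 6 = 0, and the invariant factors of ∂_2 are all 1, so H_1 ≅ 0.
  H_2: rank ker ∂_2 − rank ∂_3 = (10 − 6) − 4 = 0, and the invariant factors of ∂_3 are all 1, so H_2 ≅ 0.
  H_3: rank ker ∂_3 − rank ∂_4 = (5 − 4) − 0 = 1, and there is no ∂_4, so H_3 ≅ Z.

As a check, the Euler characteristic is 5 − 10 + 10 − 5 = 0, which agrees with 1 − 0 + 0 − 1 = 0.
(K is a triangulation of the 3-sphere S^3.)

H_0 ≅ Z,  H_1 = 0,  H_2 = 0,  H_3 ≅ Z.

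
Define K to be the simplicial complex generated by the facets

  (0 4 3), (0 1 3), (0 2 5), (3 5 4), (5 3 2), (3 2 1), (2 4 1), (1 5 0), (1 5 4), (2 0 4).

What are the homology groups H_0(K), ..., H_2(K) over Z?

Take the total order 0 < 1 < 2 < 3 < 4 < 5 on the vertex set. Then K (dimension 2) consists of the simplices:

  0-simplices (6): [0], [1], [2], [3], [4], [5]
  1-simplices (15): [0,1], [0,2], [0,3], [0,4], [0,5], [1,2], [1,3], [1,4], [1,5], [2,3], [2,4], [2,5], [3,4], [3,5], [4,5]
  2-simplices (10): [0,1,3], [0,1,5], [0,2,4], [0,2,5], [0,3,4], [1,2,3], [1,2,4], [1,4,5], [2,3,5], [3,4,5]

giving chain groups C_0 ≅ Z^6, C_1 ≅ Z^15, C_2 ≅ Z^10.

The boundary map ∂_1: C_1 → C_0 is given by ∂[p,q] = [q] − [p].
As a 6×15 matrix over Z this has rank 5, with invariant factors (1,1,1,1,1).

Boundary ∂_2: C_2 → C_1 maps a triangle to the signed sum of its edges. For instance
  ∂[1,4,5] = [4,5] − [1,5] + [1,4],
  ∂[1,2,3] = [2,3] − [1,3] + [1,2].
The 15×10 boundary matrix has rank 10 and Smith normal form diag(1,1,1,1,1,1,1,1,1,2).

Reading off H_k = ker ∂_k / im ∂_{k+1}:

  H_0: rank C_0 − rank ∂_1 = 6 − 5 = 1, and the invariant factors of ∂_1 are all 1, so H_0 ≅ Z.
  H_1: rank ker ∂_1 − rank ∂_2 = (15 − 5) − 10 = 0, and ∂_2 has invariant factor 2 > 1, so H_1 ≅ Z/2.
  H_2: rank ker ∂_2 − rank ∂_3 = (10 − 10) − 0 = 0, and there is no ∂_3, so H_2 ≅ 0.

As a check, the Euler characteristic is 6 − 15 + 10 = 1, which agrees with 1 − 0 + 0 = 1.

H_0 = Z,  H_1 = Z/2,  H_2 = 0.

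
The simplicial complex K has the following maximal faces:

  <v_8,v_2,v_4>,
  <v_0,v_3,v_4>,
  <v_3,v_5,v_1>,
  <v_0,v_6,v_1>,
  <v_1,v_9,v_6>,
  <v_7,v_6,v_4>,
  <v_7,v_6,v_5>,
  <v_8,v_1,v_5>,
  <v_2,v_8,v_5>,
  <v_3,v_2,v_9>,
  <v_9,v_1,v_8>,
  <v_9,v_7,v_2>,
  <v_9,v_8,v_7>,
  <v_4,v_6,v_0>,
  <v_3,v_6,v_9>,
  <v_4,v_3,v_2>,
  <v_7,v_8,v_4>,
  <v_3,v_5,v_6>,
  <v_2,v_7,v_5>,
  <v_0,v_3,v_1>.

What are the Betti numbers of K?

b_0 = 1, b_1 = 1, b_2 = 0.

Fix the vertex order v_0 < v_1 < v_2 < v_3 < v_4 < v_5 < v_6 < v_7 < v_8 < v_9 and write every simplex with vertices in increasing order. Then dim K = 2 and the simplices of K are:

  0-simplices (10): [v_0], [v_1], [v_2], [v_3], [v_4], [v_5], [v_6], [v_7], [v_8], [v_9]
  1-simplices (30): (30 of them)
  2-simplices (20): (20 of them)

Hence C_0 ≅ Z^10, C_1 ≅ Z^30, C_2 ≅ Z^20.

The boundary map ∂_1: C_1 → C_0 maps an edge to its endpoints' difference, ∂[p,q] = q − p. For instance
  ∂[v_1,v_6] = [v_6] − [v_1].
This gives a 10×30 integer matrix of rank 9; reducing to Smith normal form yields diagonal entries (1,1,1,1,1,1,1,1,1).

∂_2: C_2 → C_1 sends each 2-simplex [p,q,r] to [q,r] − [p,r] + [p,q]. For instance
  ∂[v_3,v_5,v_6] = [v_5,v_6] − [v_3,v_6] + [v_3,v_5],
  ∂[v_0,v_3,v_4] = [v_3,v_4] − [v_0,v_4] + [v_0,v_3].
The 30×20 boundary matrix has rank 20 and Smith normal form diag(1,1,1,1,1,1,1,1,1,1,1,1,1,1,1,1,1,1,1,2).

Computing H_k = (kernel of ∂_k) / (image of ∂_{k+1}):

  H_0: rank C_0 − rank ∂_1 = 10 − 9 = 1, and the invariant factors of ∂_1 are all 1, so H_0 = Z.
  H_1: rank ker ∂_1 − rank ∂_2 = (30 − 9) − 20 = 1, and ∂_2 has invariant factor 2 > 1, so H_1 = Z ⊕ Z/2.
  H_2: rank ker ∂_2 − rank ∂_3 = (20 − 20) − 0 = 0, and there is no ∂_3, so H_2 = 0.

(K is a triangulation of the Klein bottle.)

Hence the Betti numbers are b_0 = 1, b_1 = 1, b_2 = 0.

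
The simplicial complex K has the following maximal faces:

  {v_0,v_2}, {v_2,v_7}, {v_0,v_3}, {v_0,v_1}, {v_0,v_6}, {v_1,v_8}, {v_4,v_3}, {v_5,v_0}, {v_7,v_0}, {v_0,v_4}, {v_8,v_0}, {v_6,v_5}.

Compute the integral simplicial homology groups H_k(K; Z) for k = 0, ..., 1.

We work with the vertex ordering v_0 < v_1 < v_2 < v_3 < v_4 < v_5 < v_6 < v_7 < v_8. The simplices of K, each written with vertices in increasing order, are:

  0-simplices (9): [v_0], [v_1], [v_2], [v_3], [v_4], [v_5], [v_6], [v_7], [v_8]
  1-simplices (12): [v_0,v_1], [v_0,v_2], [v_0,v_3], [v_0,v_4], [v_0,v_5], [v_0,v_6], [v_0,v_7], [v_0,v_8], [v_1,v_8], [v_2,v_7], [v_3,v_4], [v_5,v_6]

Hence C_0 ≅ Z^9, C_1 ≅ Z^12.

The boundary map ∂_1: C_1 → C_0 is given by ∂[p,q] = [q] − [p]. For instance
  ∂[v_0,v_2] = [v_2] − [v_0].
As a 9×12 matrix over Z this has rank 8, with invariant factors (1,1,1,1,1,1,1,1).

From H_k ≅ ker(∂_k) / im(∂_{k+1}) we obtain:

  H_0: rank C_0 − rank ∂_1 = 9 − 8 = 1, and the invariant factors of ∂_1 are all 1, so H_0 ≅ Z.
  H_1: rank ker ∂_1 − rank ∂_2 = (12 − 8) − 0 = 4, and there is no ∂_2, so H_1 ≅ Z^4.

H_0 = Z,  H_1 = Z^4.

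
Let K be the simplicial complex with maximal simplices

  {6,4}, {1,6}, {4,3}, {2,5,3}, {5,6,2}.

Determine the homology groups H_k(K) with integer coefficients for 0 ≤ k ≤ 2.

H_0 ≅ Z,  H_1 ≅ Z,  H_2 = 0.

Fix the vertex order 1 < 2 < 3 < 4 < 5 < 6 and write every simplex with vertices in increasing order. Then dim K = 2 and the simplices of K are:

  0-simplices (6): [1], [2], [3], [4], [5], [6]
  1-simplices (8): [1,6], [2,3], [2,5], [2,6], [3,4], [3,5], [4,6], [5,6]
  2-simplices (2): [2,3,5], [2,5,6]

Hence C_0 ≅ Z^6, C_1 ≅ Z^8, C_2 ≅ Z^2.

The boundary map ∂_1: C_1 → C_0 maps an edge to its endpoints' difference, ∂[p,q] = q − p.
This gives a 6×8 integer matrix of rank 5; reducing to Smith normal form yields diagonal entries (1,1,1,1,1).

The boundary map ∂_2: C_2 → C_1 sends each 2-simplex [p,q,r] to [q,r] − [p,r] + [p,q]. For instance
  ∂[2,5,6] = [5,6] − [2,6] + [2,5],
  ∂[2,3,5] = [3,5] − [2,5] + [2,3].
The 8×2 boundary matrix has rank 2 and Smith normal form diag(1,1).

From H_k ≅ ker(∂_k) / im(∂_{k+1}) we obtain:

  H_0: rank C_0 − rank ∂_1 = 6 − 5 = 1, and the invariant factors of ∂_1 are all 1, so H_0 = Z.
  H_1: rank ker ∂_1 − rank ∂_2 = (8 − 5) − 2 = 1, and the invariant factors of ∂_2 are all 1, so H_1 = Z.
  H_2: rank ker ∂_2 − rank ∂_3 = (2 − 2) − 0 = 0, and there is no ∂_3, so H_2 = 0.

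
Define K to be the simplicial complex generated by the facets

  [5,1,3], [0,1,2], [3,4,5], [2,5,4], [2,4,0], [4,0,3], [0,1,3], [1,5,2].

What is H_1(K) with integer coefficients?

H_1 = 0.

K has 6 vertices, 12 edges, 8 triangles.
rank ∂_1 = 5, rank ∂_2 = 7 ⇒ b_1 = 12 − 5 − 7 = 0; all invariant factors of ∂_2 are 1 so no torsion. So H_1 = 0.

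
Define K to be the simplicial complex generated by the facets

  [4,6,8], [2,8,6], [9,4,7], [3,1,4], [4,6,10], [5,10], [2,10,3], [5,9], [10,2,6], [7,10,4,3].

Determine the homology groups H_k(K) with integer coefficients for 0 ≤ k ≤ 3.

Take the total order 1 < 2 < 3 < 4 < 5 < 6 < 7 < 8 < 9 < 10 on the vertex set. Then K (dimension 3) consists of the simplices:

  0-simplices (10): [1], [2], [3], [4], [5], [6], [7], [8], [9], [10]
  1-simplices (20): [1,3], [1,4], [2,3], [2,6], [2,8], [2,10], [3,4], [3,7], [3,10], [4,6], [4,7], [4,8], [4,9], [4,10], [5,9], [5,10], [6,8], [6,10], [7,9], [7,10]
  2-simplices (11): [1,3,4], [2,3,10], [2,6,8], [2,6,10], [3,4,7], [3,4,10], [3,7,10], [4,6,8], [4,6,10], [4,7,9], [4,7,10]
  3-simplices (1): [3,4,7,10]

Hence C_0 ≅ Z^10, C_1 ≅ Z^20, C_2 ≅ Z^11, C_3 ≅ Z^1.

∂_1: C_1 → C_0 maps an edge to its endpoints' difference, ∂[p,q] = q − p.
The 10×20 boundary matrix has rank 9 and Smith normal form diag(1,1,1,1,1,1,1,1,1).

The boundary map ∂_2: C_2 → C_1 maps a triangle to the signed sum of its edges. For instance
  ∂[2,6,10] = [6,10] − [2,10] + [2,6],
  ∂[4,7,9] = [7,9] − [4,9] + [4,7].
This gives a 20×11 integer matrix of rank 10; reducing to Smith normal form yields diagonal entries (1,1,1,1,1,1,1,1,1,1).

The boundary map ∂_3: C_3 → C_2 sends each 3-simplex σ to the alternating sum Σ_i (−1)^i (σ with its i-th vertex removed). For instance
  ∂[3,4,7,10] = [4,7,10] − [3,7,10] + [3,4,10] − [3,4,7].
The 11×1 boundary matrix has rank 1 and Smith normal form diag(1).

From H_k ≅ ker(∂_k) / im(∂_{k+1}) we obtain:

  H_0: rank C_0 − rank ∂_1 = 10 − 9 = 1, and the invariant factors of ∂_1 are all 1, so H_0 ≅ Z.
  H_1: rank ker ∂_1 − rank ∂_2 = (20 − 9) − 10 = 1, and the invariant factors of ∂_2 are all 1, so H_1 ≅ Z.
  H_2: rank ker ∂_2 − rank ∂_3 = (11 − 10) − 1 = 0, and the invariant factors of ∂_3 are all 1, so H_2 ≅ 0.
  H_3: rank ker ∂_3 − rank ∂_4 = (1 − 1) − 0 = 0, and there is no ∂_4, so H_3 ≅ 0.

H_0 = Z,  H_1 = Z,  H_2 = 0,  H_3 = 0.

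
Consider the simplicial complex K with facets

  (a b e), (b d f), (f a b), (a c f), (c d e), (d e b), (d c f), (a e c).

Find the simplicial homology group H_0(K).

Take the total order a < b < c < d < e < f on the vertex set. Then K (dimension 2) consists of the simplices:

  0-simplices (6): a, b, c, d, e, f
  1-simplices (12): ab, ac, ae, af, bd, be, bf, cd, ce, cf, de, df
  2-simplices (8): abe, abf, ace, acf, bde, bdf, cde, cdf

so the chain groups are C_0 ≅ Z^6, C_1 ≅ Z^12, C_2 ≅ Z^8.

∂_1: C_1 → C_0 sends each edge [p,q] (with p < q) to q − p.
The 6×12 boundary matrix has rank 5 and Smith normal form diag(1,1,1,1,1).

Boundary ∂_2: C_2 → C_1 maps a triangle to the signed sum of its edges. For instance
  ∂abf = bf − af + ab,
  ∂acf = cf − af + ac.
This gives a 12×8 integer matrix of rank 7; reducing to Smith normal form yields diagonal entries (1,1,1,1,1,1,1).

Reading off H_k = ker ∂_k / im ∂_{k+1}:

  H_0: rank C_0 − rank ∂_1 = 6 − 5 = 1, and the invariant factors of ∂_1 are all 1, so H_0 ≅ Z.

H_0 = Z.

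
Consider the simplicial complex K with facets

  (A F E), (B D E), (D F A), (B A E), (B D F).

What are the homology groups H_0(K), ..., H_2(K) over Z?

H_0 ≅ Z,  H_1 ≅ Z,  H_2 = 0.

We work with the vertex ordering A < B < D < E < F. The simplices of K, each written with vertices in increasing order, are:

  0-simplices (5): A, B, D, E, F
  1-simplices (10): AB, AD, AE, AF, BD, BE, BF, DE, DF, EF
  2-simplices (5): ABE, ADF, AEF, BDE, BDF

Hence C_0 ≅ Z^5, C_1 ≅ Z^10, C_2 ≅ Z^5.

Boundary ∂_1: C_1 → C_0 maps an edge to its endpoints' difference, ∂[p,q] = q − p.
The 5×10 boundary matrix has rank 4 and Smith normal form diag(1,1,1,1).

Boundary ∂_2: C_2 → C_1 acts by ∂[p,q,r] = [q,r] − [p,r] + [p,q]. For instance
  ∂BDF = DF − BF + BD,
  ∂BDE = DE − BE + BD.
As a 10×5 matrix over Z this has rank 5, with invariant factors (1,1,1,1,1).

Reading off H_k = ker ∂_k / im ∂_{k+1}:

  H_0: rank C_0 − rank ∂_1 = 5 − 4 = 1, and the invariant factors of ∂_1 are all 1, so H_0 ≅ Z.
  H_1: rank ker ∂_1 − rank ∂_2 = (10 − 4) − 5 = 1, and the invariant factors of ∂_2 are all 1, so H_1 ≅ Z.
  H_2: rank ker ∂_2 − rank ∂_3 = (5 − 5) − 0 = 0, and there is no ∂_3, so H_2 ≅ 0.

(K is a triangulation of the Möbius band.)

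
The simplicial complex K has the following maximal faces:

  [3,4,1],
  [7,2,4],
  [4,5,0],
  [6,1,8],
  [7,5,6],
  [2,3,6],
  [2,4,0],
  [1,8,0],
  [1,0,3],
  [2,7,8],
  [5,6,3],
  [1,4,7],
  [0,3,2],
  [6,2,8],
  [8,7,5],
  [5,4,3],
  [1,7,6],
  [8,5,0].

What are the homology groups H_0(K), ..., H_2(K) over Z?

Fix the vertex order 0 < 1 < 2 < 3 < 4 < 5 < 6 < 7 < 8 and write every simplex with vertices in increasing order. Then dim K = 2 and the simplices of K are:

  0-simplices (9): [0], [1], [2], [3], [4], [5], [6], [7], [8]
  1-simplices (27): (27 of them)
  2-simplices (18): [0,1,3], [0,1,8], [0,2,3], [0,2,4], [0,4,5], [0,5,8], [1,3,4], [1,4,7], [1,6,7], [1,6,8], [2,3,6], [2,4,7], [2,6,8], [2,7,8], [3,4,5], [3,5,6], [5,6,7], [5,7,8]

so the chain groups are C_0 ≅ Z^9, C_1 ≅ Z^27, C_2 ≅ Z^18.

The boundary map ∂_1: C_1 → C_0 is given by ∂[p,q] = [q] − [p]. For instance
  ∂[4,7] = [7] − [4].
As a 9×27 matrix over Z this has rank 8, with invariant factors (1,1,1,1,1,1,1,1).

The boundary map ∂_2: C_2 → C_1 acts by ∂[p,q,r] = [q,r] − [p,r] + [p,q]. For instance
  ∂[3,4,5] = [4,5] − [3,5] + [3,4],
  ∂[2,6,8] = [6,8] − [2,8] + [2,6].
The 27×18 boundary matrix has rank 18 and Smith normal form diag(1,1,1,1,1,1,1,1,1,1,1,1,1,1,1,1,1,2).

Now H_k = ker ∂_k / im ∂_{k+1}, so:

  H_0: rank C_0 − rank ∂_1 = 9 − 8 = 1, and the invariant factors of ∂_1 are all 1, so H_0 = Z.
  H_1: rank ker ∂_1 − rank ∂_2 = (27 − 8) − 18 = 1, and ∂_2 has invariant factor 2 > 1, so H_1 = Z × Z/2.
  H_2: rank ker ∂_2 − rank ∂_3 = (18 − 18) − 0 = 0, and there is no ∂_3, so H_2 = 0.

H_0 ≅ Z,  H_1 ≅ Z × Z/2,  H_2 = 0.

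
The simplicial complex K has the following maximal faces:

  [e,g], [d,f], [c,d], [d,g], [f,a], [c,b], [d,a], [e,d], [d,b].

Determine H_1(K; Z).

Take the total order a < b < c < d < e < f < g on the vertex set. Then K (dimension 1) consists of the simplices:

  0-simplices (7): a, b, c, d, e, f, g
  1-simplices (9): ad, af, bc, bd, cd, de, df, dg, eg

so the chain groups are C_0 ≅ Z^7, C_1 ≅ Z^9.

Boundary ∂_1: C_1 → C_0 sends each edge [p,q] (with p < q) to q − p.
The 7×9 boundary matrix has rank 6 and Smith normal form diag(1,1,1,1,1,1).

From H_k ≅ ker(∂_k) / im(∂_{k+1}) we obtain:

  H_1: rank ker ∂_1 − rank ∂_2 = (9 − 6) − 0 = 3, and there is no ∂_2, so H_1 = Z^3.

H_1 ≅ Z^3.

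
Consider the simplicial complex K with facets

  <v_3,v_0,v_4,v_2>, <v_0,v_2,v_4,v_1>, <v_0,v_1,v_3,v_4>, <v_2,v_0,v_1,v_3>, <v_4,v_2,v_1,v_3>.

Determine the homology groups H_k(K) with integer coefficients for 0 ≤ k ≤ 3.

Take the total order v_0 < v_1 < v_2 < v_3 < v_4 on the vertex set. Then K (dimension 3) consists of the simplices:

  0-simplices (5): [v_0], [v_1], [v_2], [v_3], [v_4]
  1-simplices (10): [v_0,v_1], [v_0,v_2], [v_0,v_3], [v_0,v_4], [v_1,v_2], [v_1,v_3], [v_1,v_4], [v_2,v_3], [v_2,v_4], [v_3,v_4]
  2-simplices (10): [v_0,v_1,v_2], [v_0,v_1,v_3], [v_0,v_1,v_4], [v_0,v_2,v_3], [v_0,v_2,v_4], [v_0,v_3,v_4], [v_1,v_2,v_3], [v_1,v_2,v_4], [v_1,v_3,v_4], [v_2,v_3,v_4]
  3-simplices (5): [v_0,v_1,v_2,v_3], [v_0,v_1,v_2,v_4], [v_0,v_1,v_3,v_4], [v_0,v_2,v_3,v_4], [v_1,v_2,v_3,v_4]

so the chain groups are C_0 ≅ Z^5, C_1 ≅ Z^10, C_2 ≅ Z^10, C_3 ≅ Z^5.

The boundary map ∂_1: C_1 → C_0 is given by ∂[p,q] = [q] − [p].
The 5×10 boundary matrix has rank 4 and Smith normal form diag(1,1,1,1).

The boundary map ∂_2: C_2 → C_1 maps a triangle to the signed sum of its edges. For instance
  ∂[v_0,v_1,v_3] = [v_1,v_3] − [v_0,v_3] + [v_0,v_1],
  ∂[v_1,v_2,v_3] = [v_2,v_3] − [v_1,v_3] + [v_1,v_2].
The resulting 10×10 matrix has rank 6, and its Smith normal form has invariant factors (1,1,1,1,1,1).

Boundary ∂_3: C_3 → C_2 sends each 3-simplex σ to the alternating sum Σ_i (−1)^i (σ with its i-th vertex removed). For instance
  ∂[v_0,v_1,v_2,v_4] = [v_1,v_2,v_4] − [v_0,v_2,v_4] + [v_0,v_1,v_4] − [v_0,v_1,v_2],
  ∂[v_0,v_1,v_2,v_3] = [v_1,v_2,v_3] − [v_0,v_2,v_3] + [v_0,v_1,v_3] − [v_0,v_1,v_2].
The resulting 10×5 matrix has rank 4, and its Smith normal form has invariant factors (1,1,1,1).

Computing H_k = (kernel of ∂_k) / (image of ∂_{k+1}):

  H_0: rank C_0 − rank ∂_1 = 5 − 4 = 1, and the invariant factors of ∂_1 are all 1, so H_0 = Z.
  H_1: rank ker ∂_1 − rank ∂_2 = (10 − 4) − 6 = 0, and the invariant factors of ∂_2 are all 1, so H_1 = 0.
  H_2: rank ker ∂_2 − rank ∂_3 = (10 − 6) − 4 = 0, and the invariant factors of ∂_3 are all 1, so H_2 = 0.
  H_3: rank ker ∂_3 − rank ∂_4 = (5 − 4) − 0 = 1, and there is no ∂_4, so H_3 = Z.

As a check, the Euler characteristic is 5 − 10 + 10 − 5 = 0, which agrees with 1 − 0 + 0 − 1 = 0.

H_0 = Z,  H_1 = 0,  H_2 = 0,  H_3 = Z.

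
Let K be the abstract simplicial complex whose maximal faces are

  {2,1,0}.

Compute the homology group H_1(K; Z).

We work with the vertex ordering 0 < 1 < 2. The simplices of K, each written with vertices in increasing order, are:

  0-simplices (3): [0], [1], [2]
  1-simplices (3): [0,1], [0,2], [1,2]
  2-simplices (1): [0,1,2]

giving chain groups C_0 ≅ Z^3, C_1 ≅ Z^3, C_2 ≅ Z^1.

Boundary ∂_1: C_1 → C_0 sends each edge [p,q] (with p < q) to q − p.
The resulting 3×3 matrix has rank 2, and its Smith normal form has invariant factors (1,1).

Boundary ∂_2: C_2 → C_1 sends each 2-simplex [p,q,r] to [q,r] − [p,r] + [p,q]. For instance
  ∂[0,1,2] = [1,2] − [0,2] + [0,1].
The 3×1 boundary matrix has rank 1 and Smith normal form diag(1).

Reading off H_k = ker ∂_k / im ∂_{k+1}:

  H_1: rank ker ∂_1 − rank ∂_2 = (3 − 2) − 1 = 0, and the invariant factors of ∂_2 are all 1, so H_1 ≅ 0.

H_1 = 0.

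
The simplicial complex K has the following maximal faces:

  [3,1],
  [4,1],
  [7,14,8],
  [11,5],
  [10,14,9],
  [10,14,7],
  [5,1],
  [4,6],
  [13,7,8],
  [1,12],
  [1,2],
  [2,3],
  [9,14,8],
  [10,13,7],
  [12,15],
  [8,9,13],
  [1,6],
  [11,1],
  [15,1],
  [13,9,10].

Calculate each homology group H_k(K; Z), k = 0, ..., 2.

We work with the vertex ordering 1 < 2 < 3 < 4 < 5 < 6 < 7 < 8 < 9 < 10 < 11 < 12 < 13 < 14 < 15. The simplices of K, each written with vertices in increasing order, are:

  0-simplices (15): [1], [2], [3], [4], [5], [6], [7], [8], [9], [10], [11], [12], [13], [14], [15]
  1-simplices (24): (24 of them)
  2-simplices (8): [7,8,13], [7,8,14], [7,10,13], [7,10,14], [8,9,13], [8,9,14], [9,10,13], [9,10,14]

giving chain groups C_0 ≅ Z^15, C_1 ≅ Z^24, C_2 ≅ Z^8.

∂_1: C_1 → C_0 is given by ∂[p,q] = [q] − [p]. For instance
  ∂[12,15] = [15] − [12].
As a 15×24 matrix over Z this has rank 13, with invariant factors (1,1,1,1,1,1,1,1,1,1,1,1,1).

Boundary ∂_2: C_2 → C_1 maps a triangle to the signed sum of its edges. For instance
  ∂[7,8,14] = [8,14] − [7,14] + [7,8],
  ∂[7,10,13] = [10,13] − [7,13] + [7,10].
The resulting 24×8 matrix has rank 7, and its Smith normal form has invariant factors (1,1,1,1,1,1,1).

From H_k ≅ ker(∂_k) / im(∂_{k+1}) we obtain:

  H_0: rank C_0 − rank ∂_1 = 15 − 13 = 2, and the invariant factors of ∂_1 are all 1, so H_0 = Z^2.
  H_1: rank ker ∂_1 − rank ∂_2 = (24 − 13) − 7 = 4, and the invariant factors of ∂_2 are all 1, so H_1 = Z^4.
  H_2: rank ker ∂_2 − rank ∂_3 = (8 − 7) − 0 = 1, and there is no ∂_3, so H_2 = Z.

H_0 ≅ Z^2,  H_1 ≅ Z^4,  H_2 ≅ Z.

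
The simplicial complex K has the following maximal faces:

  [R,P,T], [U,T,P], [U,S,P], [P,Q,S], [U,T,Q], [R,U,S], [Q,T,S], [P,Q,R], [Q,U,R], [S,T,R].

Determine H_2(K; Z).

H_2 ≅ 0.

Order the vertices as P < Q < R < S < T < U. Listing each simplex with vertices in this order, K has dimension 2 with simplices:

  0-simplices (6): P, Q, R, S, T, U
  1-simplices (15): PQ, PR, PS, PT, PU, QR, QS, QT, QU, RS, RT, RU, ST, SU, TU
  2-simplices (10): PQR, PQS, PRT, PSU, PTU, QRU, QST, QTU, RST, RSU

giving chain groups C_0 ≅ Z^6, C_1 ≅ Z^15, C_2 ≅ Z^10.

∂_1: C_1 → C_0 maps an edge to its endpoints' difference, ∂[p,q] = q − p.
This gives a 6×15 integer matrix of rank 5; reducing to Smith normal form yields diagonal entries (1,1,1,1,1).

∂_2: C_2 → C_1 maps a triangle to the signed sum of its edges. For instance
  ∂QTU = TU − QU + QT,
  ∂PQS = QS − PS + PQ.
As a 15×10 matrix over Z this has rank 10, with invariant factors (1,1,1,1,1,1,1,1,1,2).

Now H_k = ker ∂_k / im ∂_{k+1}, so:

  H_2: rank ker ∂_2 − rank ∂_3 = (10 − 10) − 0 = 0, and there is no ∂_3, so H_2 = 0.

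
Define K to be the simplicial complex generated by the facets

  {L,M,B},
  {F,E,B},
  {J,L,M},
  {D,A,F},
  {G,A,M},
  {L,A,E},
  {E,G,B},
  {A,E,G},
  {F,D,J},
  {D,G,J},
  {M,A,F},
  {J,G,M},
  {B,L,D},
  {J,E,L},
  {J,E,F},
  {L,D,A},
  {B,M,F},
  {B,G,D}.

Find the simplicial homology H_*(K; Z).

H_0 = Z,  H_1 = Z^2,  H_2 = Z.

Order the vertices as A < B < D < E < F < G < J < L < M. Listing each simplex with vertices in this order, K has dimension 2 with simplices:

  0-simplices (9): A, B, D, E, F, G, J, L, M
  1-simplices (27): AD, AE, AF, AG, AL, AM, BD, BE, BF, BG, BL, BM, DF, DG, DJ, DL, EF, EG, EJ, EL, FJ, FM, GJ, GM, JL, JM, LM
  2-simplices (18): ADF, ADL, AEG, AEL, AFM, AGM, BDG, BDL, BEF, BEG, BFM, BLM, DFJ, DGJ, EFJ, EJL, GJM, JLM

Hence C_0 ≅ Z^9, C_1 ≅ Z^27, C_2 ≅ Z^18.

∂_1: C_1 → C_0 is given by ∂[p,q] = [q] − [p]. For instance
  ∂AF = F − A.
As a 9×27 matrix over Z this has rank 8, with invariant factors (1,1,1,1,1,1,1,1).

Boundary ∂_2: C_2 → C_1 sends each 2-simplex [p,q,r] to [q,r] − [p,r] + [p,q]. For instance
  ∂DGJ = GJ − DJ + DG,
  ∂JLM = LM − JM + JL.
This gives a 27×18 integer matrix of rank 17; reducing to Smith normal form yields diagonal entries (1,1,1,1,1,1,1,1,1,1,1,1,1,1,1,1,1).

Reading off H_k = ker ∂_k / im ∂_{k+1}:

  H_0: rank C_0 − rank ∂_1 = 9 − 8 = 1, and the invariant factors of ∂_1 are all 1, so H_0 ≅ Z.
  H_1: rank ker ∂_1 − rank ∂_2 = (27 − 8) − 17 = 2, and the invariant factors of ∂_2 are all 1, so H_1 ≅ Z^2.
  H_2: rank ker ∂_2 − rank ∂_3 = (18 − 17) − 0 = 1, and there is no ∂_3, so H_2 ≅ Z.

(K is a triangulation of the torus T^2.)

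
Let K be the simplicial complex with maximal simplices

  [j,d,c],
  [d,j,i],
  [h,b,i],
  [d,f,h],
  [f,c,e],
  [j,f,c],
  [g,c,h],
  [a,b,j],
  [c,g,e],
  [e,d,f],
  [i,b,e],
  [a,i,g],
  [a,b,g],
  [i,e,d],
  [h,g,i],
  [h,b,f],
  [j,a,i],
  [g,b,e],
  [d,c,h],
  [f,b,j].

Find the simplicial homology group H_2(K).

Take the total order a < b < c < d < e < f < g < h < i < j on the vertex set. Then K (dimension 2) consists of the simplices:

  0-simplices (10): a, b, c, d, e, f, g, h, i, j
  1-simplices (30): ab, ag, ai, aj, be, bf, bg, bh, bi, bj, cd, ce, cf, cg, ch, cj, de, df, dh, di, dj, ef, eg, ei, fh, fj, gh, gi, hi, ij
  2-simplices (20): abg, abj, agi, aij, beg, bei, bfh, bfj, bhi, cdh, cdj, cef, ceg, cfj, cgh, def, dei, dfh, dij, ghi

so the chain groups are C_0 ≅ Z^10, C_1 ≅ Z^30, C_2 ≅ Z^20.

Boundary ∂_1: C_1 → C_0 maps an edge to its endpoints' difference, ∂[p,q] = q − p. For instance
  ∂bj = j − b.
As a 10×30 matrix over Z this has rank 9, with invariant factors (1,1,1,1,1,1,1,1,1).

The boundary map ∂_2: C_2 → C_1 sends each 2-simplex [p,q,r] to [q,r] − [p,r] + [p,q]. For instance
  ∂abg = bg − ag + ab,
  ∂cef = ef − cf + ce.
This gives a 30×20 integer matrix of rank 20; reducing to Smith normal form yields diagonal entries (1,1,1,1,1,1,1,1,1,1,1,1,1,1,1,1,1,1,1,2).

Reading off H_k = ker ∂_k / im ∂_{k+1}:

  H_2: rank ker ∂_2 − rank ∂_3 = (20 − 20) − 0 = 0, and there is no ∂_3, so H_2 ≅ 0.

H_2 ≅ 0.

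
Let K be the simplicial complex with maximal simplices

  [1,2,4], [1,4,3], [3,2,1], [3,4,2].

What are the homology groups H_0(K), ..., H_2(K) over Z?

Take the total order 1 < 2 < 3 < 4 on the vertex set. Then K (dimension 2) consists of the simplices:

  0-simplices (4): [1], [2], [3], [4]
  1-simplices (6): [1,2], [1,3], [1,4], [2,3], [2,4], [3,4]
  2-simplices (4): [1,2,3], [1,2,4], [1,3,4], [2,3,4]

so the chain groups are C_0 ≅ Z^4, C_1 ≅ Z^6, C_2 ≅ Z^4.

∂_1: C_1 → C_0 maps an edge to its endpoints' difference, ∂[p,q] = q − p. For instance
  ∂[2,3] = [3] − [2].
The 4×6 boundary matrix has rank 3 and Smith normal form diag(1,1,1).

∂_2: C_2 → C_1 maps a triangle to the signed sum of its edges. For instance
  ∂[1,2,4] = [2,4] − [1,4] + [1,2],
  ∂[1,3,4] = [3,4] − [1,4] + [1,3].
As a 6×4 matrix over Z this has rank 3, with invariant factors (1,1,1).

Computing H_k = (kernel of ∂_k) / (image of ∂_{k+1}):

  H_0: rank C_0 − rank ∂_1 = 4 − 3 = 1, and the invariant factors of ∂_1 are all 1, so H_0 ≅ Z.
  H_1: rank ker ∂_1 − rank ∂_2 = (6 − 3) − 3 = 0, and the invariant factors of ∂_2 are all 1, so H_1 ≅ 0.
  H_2: rank ker ∂_2 − rank ∂_3 = (4 − 3) − 0 = 1, and there is no ∂_3, so H_2 ≅ Z.

H_0 = Z,  H_1 = 0,  H_2 = Z.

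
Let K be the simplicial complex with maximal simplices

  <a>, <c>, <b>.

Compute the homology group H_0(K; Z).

H_0 = Z^3.

Take the total order a < b < c on the vertex set. Then K (dimension 0) consists of the simplices:

  0-simplices (3): a, b, c

Hence C_0 ≅ Z^3.

From H_k ≅ ker(∂_k) / im(∂_{k+1}) we obtain:

  H_0: rank C_0 − rank ∂_1 = 3 − 0 = 3, and there is no ∂_1, so H_0 = Z^3.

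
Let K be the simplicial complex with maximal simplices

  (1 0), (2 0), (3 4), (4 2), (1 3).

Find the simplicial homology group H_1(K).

H_1 ≅ Z.

Take the total order 0 < 1 < 2 < 3 < 4 on the vertex set. Then K (dimension 1) consists of the simplices:

  0-simplices (5): [0], [1], [2], [3], [4]
  1-simplices (5): [0,1], [0,2], [1,3], [2,4], [3,4]

so the chain groups are C_0 ≅ Z^5, C_1 ≅ Z^5.

Boundary ∂_1: C_1 → C_0 is given by ∂[p,q] = [q] − [p].
The resulting 5×5 matrix has rank 4, and its Smith normal form has invariant factors (1,1,1,1).

Now H_k = ker ∂_k / im ∂_{k+1}, so:

  H_1: rank ker ∂_1 − rank ∂_2 = (5 − 4) − 0 = 1, and there is no ∂_2, so H_1 ≅ Z.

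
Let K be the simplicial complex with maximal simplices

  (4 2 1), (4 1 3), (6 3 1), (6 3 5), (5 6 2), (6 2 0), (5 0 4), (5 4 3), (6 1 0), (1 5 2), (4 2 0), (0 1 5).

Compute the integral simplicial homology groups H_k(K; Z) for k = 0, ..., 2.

H_0 ≅ Z,  H_1 ≅ Z_2,  H_2 = 0.

Order the vertices as 0 < 1 < 2 < 3 < 4 < 5 < 6. Listing each simplex with vertices in this order, K has dimension 2 with simplices:

  0-simplices (7): [0], [1], [2], [3], [4], [5], [6]
  1-simplices (18): [0,1], [0,2], [0,4], [0,5], [0,6], [1,2], [1,3], [1,4], [1,5], [1,6], [2,4], [2,5], [2,6], [3,4], [3,5], [3,6], [4,5], [5,6]
  2-simplices (12): [0,1,5], [0,1,6], [0,2,4], [0,2,6], [0,4,5], [1,2,4], [1,2,5], [1,3,4], [1,3,6], [2,5,6], [3,4,5], [3,5,6]

Hence C_0 ≅ Z^7, C_1 ≅ Z^18, C_2 ≅ Z^12.

∂_1: C_1 → C_0 sends each edge [p,q] (with p < q) to q − p. For instance
  ∂[3,5] = [5] − [3].
The 7×18 boundary matrix has rank 6 and Smith normal form diag(1,1,1,1,1,1).

Boundary ∂_2: C_2 → C_1 acts by ∂[p,q,r] = [q,r] − [p,r] + [p,q]. For instance
  ∂[0,2,4] = [2,4] − [0,4] + [0,2],
  ∂[1,2,5] = [2,5] − [1,5] + [1,2].
The 18×12 boundary matrix has rank 12 and Smith normal form diag(1,1,1,1,1,1,1,1,1,1,1,2).

Computing H_k = (kernel of ∂_k) / (image of ∂_{k+1}):

  H_0: rank C_0 − rank ∂_1 = 7 − 6 = 1, and the invariant factors of ∂_1 are all 1, so H_0 = Z.
  H_1: rank ker ∂_1 − rank ∂_2 = (18 − 6) − 12 = 0, and ∂_2 has invariant factor 2 > 1, so H_1 = Z_2.
  H_2: rank ker ∂_2 − rank ∂_3 = (12 − 12) − 0 = 0, and there is no ∂_3, so H_2 = 0.

As a check, the Euler characteristic is 7 − 18 + 12 = 1, which agrees with 1 − 0 + 0 = 1.
(K is a triangulation of the real projective plane RP^2.)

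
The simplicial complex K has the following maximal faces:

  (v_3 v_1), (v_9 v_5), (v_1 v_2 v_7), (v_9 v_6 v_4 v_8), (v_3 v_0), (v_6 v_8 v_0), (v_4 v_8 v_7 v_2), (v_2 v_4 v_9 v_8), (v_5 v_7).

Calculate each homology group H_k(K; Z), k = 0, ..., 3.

Take the total order v_0 < v_1 < v_2 < v_3 < v_4 < v_5 < v_6 < v_7 < v_8 < v_9 on the vertex set. Then K (dimension 3) consists of the simplices:

  0-simplices (10): [v_0], [v_1], [v_2], [v_3], [v_4], [v_5], [v_6], [v_7], [v_8], [v_9]
  1-simplices (20): (20 of them)
  2-simplices (12): (12 of them)
  3-simplices (3): [v_2,v_4,v_7,v_8], [v_2,v_4,v_8,v_9], [v_4,v_6,v_8,v_9]

giving chain groups C_0 ≅ Z^10, C_1 ≅ Z^20, C_2 ≅ Z^12, C_3 ≅ Z^3.

∂_1: C_1 → C_0 sends each edge [p,q] (with p < q) to q − p. For instance
  ∂[v_7,v_8] = [v_8] − [v_7].
The 10×20 boundary matrix has rank 9 and Smith normal form diag(1,1,1,1,1,1,1,1,1).

The boundary map ∂_2: C_2 → C_1 sends each 2-simplex [p,q,r] to [q,r] − [p,r] + [p,q]. For instance
  ∂[v_4,v_6,v_9] = [v_6,v_9] − [v_4,v_9] + [v_4,v_6],
  ∂[v_4,v_6,v_8] = [v_6,v_8] − [v_4,v_8] + [v_4,v_6].
The resulting 20×12 matrix has rank 9, and its Smith normal form has invariant factors (1,1,1,1,1,1,1,1,1).

Boundary ∂_3: C_3 → C_2 sends each 3-simplex σ to the alternating sum Σ_i (−1)^i (σ with its i-th vertex removed). For instance
  ∂[v_4,v_6,v_8,v_9] = [v_6,v_8,v_9] − [v_4,v_8,v_9] + [v_4,v_6,v_9] − [v_4,v_6,v_8],
  ∂[v_2,v_4,v_8,v_9] = [v_4,v_8,v_9] − [v_2,v_8,v_9] + [v_2,v_4,v_9] − [v_2,v_4,v_8].
As a 12×3 matrix over Z this has rank 3, with invariant factors (1,1,1).

Computing H_k = (kernel of ∂_k) / (image of ∂_{k+1}):

  H_0: rank C_0 − rank ∂_1 = 10 − 9 = 1, and the invariant factors of ∂_1 are all 1, so H_0 = Z.
  H_1: rank ker ∂_1 − rank ∂_2 = (20 − 9) − 9 = 2, and the invariant factors of ∂_2 are all 1, so H_1 = Z^2.
  H_2: rank ker ∂_2 − rank ∂_3 = (12 − 9) − 3 = 0, and the invariant factors of ∂_3 are all 1, so H_2 = 0.
  H_3: rank ker ∂_3 − rank ∂_4 = (3 − 3) − 0 = 0, and there is no ∂_4, so H_3 = 0.

H_0 ≅ Z,  H_1 ≅ Z^2,  H_2 = 0,  H_3 = 0.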